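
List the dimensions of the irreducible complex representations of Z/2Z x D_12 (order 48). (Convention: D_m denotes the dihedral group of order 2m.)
Dimensions: 1, 1, 1, 1, 1, 1, 1, 1, 2, 2, 2, 2, 2, 2, 2, 2, 2, 2

Reasoning: There are 18 irreducibles (= number of conjugacy classes). Their dimensions d_i satisfy sum d_i^2 = |G| = 48: 1 + 1 + 1 + 1 + 1 + 1 + 1 + 1 + 4 + 4 + 4 + 4 + 4 + 4 + 4 + 4 + 4 + 4 = 48. (For the product with Z/2Z: each of the 2 1-dim characters of Z/2Z tensors with each irrep of D_12, giving 2 copies of each D_12-dimension.)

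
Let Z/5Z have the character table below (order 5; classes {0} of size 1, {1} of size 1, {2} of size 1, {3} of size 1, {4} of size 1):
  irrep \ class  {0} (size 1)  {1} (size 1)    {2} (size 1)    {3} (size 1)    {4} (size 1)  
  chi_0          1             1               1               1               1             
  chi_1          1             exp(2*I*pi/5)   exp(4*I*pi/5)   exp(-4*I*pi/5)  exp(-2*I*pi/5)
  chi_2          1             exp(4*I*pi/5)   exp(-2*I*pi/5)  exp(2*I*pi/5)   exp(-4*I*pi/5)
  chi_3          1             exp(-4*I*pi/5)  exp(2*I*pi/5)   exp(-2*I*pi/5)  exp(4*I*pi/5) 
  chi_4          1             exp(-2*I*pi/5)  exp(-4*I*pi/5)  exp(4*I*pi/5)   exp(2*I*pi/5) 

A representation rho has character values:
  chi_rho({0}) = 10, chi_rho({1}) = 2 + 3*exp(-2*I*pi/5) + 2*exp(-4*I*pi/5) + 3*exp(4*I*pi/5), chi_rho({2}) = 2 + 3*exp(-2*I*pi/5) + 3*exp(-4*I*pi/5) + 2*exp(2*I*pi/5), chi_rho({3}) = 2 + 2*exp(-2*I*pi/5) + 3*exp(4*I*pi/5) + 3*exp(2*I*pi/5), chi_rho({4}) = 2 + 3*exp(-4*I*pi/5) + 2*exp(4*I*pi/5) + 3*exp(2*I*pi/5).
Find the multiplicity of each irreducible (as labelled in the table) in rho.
Multiplicities: chi_0: 2, chi_1: 0, chi_2: 3, chi_3: 2, chi_4: 3.

Solution. Use <chi_rho, chi> = (1/|G|) sum_C |C| * chi_rho(C) * conj(chi(C)) with |G| = 5 for each irreducible chi in the table:
  <chi_rho, chi_0> = (1/5)[1*(10)*conj(1) + 1*(2 + 3*exp(-2*I*pi/5) + 2*exp(-4*I*pi/5) + 3*exp(4*I*pi/5))*conj(1) + 1*(2 + 3*exp(-2*I*pi/5) + 3*exp(-4*I*pi/5) + 2*exp(2*I*pi/5))*conj(1) + 1*(2 + 2*exp(-2*I*pi/5) + 3*exp(4*I*pi/5) + 3*exp(2*I*pi/5))*conj(1) + 1*(2 + 3*exp(-4*I*pi/5) + 2*exp(4*I*pi/5) + 3*exp(2*I*pi/5))*conj(1)]
      = (1/5)[(10) + (2 + 3*exp(-2*I*pi/5) + 2*exp(-4*I*pi/5) + 3*exp(4*I*pi/5)) + (2 + 3*exp(-2*I*pi/5) + 3*exp(-4*I*pi/5) + 2*exp(2*I*pi/5)) + (2 + 2*exp(-2*I*pi/5) + 3*exp(4*I*pi/5) + 3*exp(2*I*pi/5)) + (2 + 3*exp(-4*I*pi/5) + 2*exp(4*I*pi/5) + 3*exp(2*I*pi/5))] = 10/5 = 2
  <chi_rho, chi_1> = (1/5)[1*(10)*conj(1) + 1*(2 + 3*exp(-2*I*pi/5) + 2*exp(-4*I*pi/5) + 3*exp(4*I*pi/5))*conj(exp(2*I*pi/5)) + 1*(2 + 3*exp(-2*I*pi/5) + 3*exp(-4*I*pi/5) + 2*exp(2*I*pi/5))*conj(exp(4*I*pi/5)) + 1*(2 + 2*exp(-2*I*pi/5) + 3*exp(4*I*pi/5) + 3*exp(2*I*pi/5))*conj(exp(-4*I*pi/5)) + 1*(2 + 3*exp(-4*I*pi/5) + 2*exp(4*I*pi/5) + 3*exp(2*I*pi/5))*conj(exp(-2*I*pi/5))]
      = (1/5)[(10) + (2*exp(-2*I*pi/5) + 3*exp(-4*I*pi/5) + 2*exp(4*I*pi/5) + 3*exp(2*I*pi/5)) + (2*exp(-2*I*pi/5) + 2*exp(-4*I*pi/5) + 3*exp(4*I*pi/5) + 3*exp(2*I*pi/5)) + (3*exp(-2*I*pi/5) + 3*exp(-4*I*pi/5) + 2*exp(4*I*pi/5) + 2*exp(2*I*pi/5)) + (3*exp(-2*I*pi/5) + 2*exp(-4*I*pi/5) + 3*exp(4*I*pi/5) + 2*exp(2*I*pi/5))] = 0/5 = 0
  <chi_rho, chi_2> = (1/5)[1*(10)*conj(1) + 1*(2 + 3*exp(-2*I*pi/5) + 2*exp(-4*I*pi/5) + 3*exp(4*I*pi/5))*conj(exp(4*I*pi/5)) + 1*(2 + 3*exp(-2*I*pi/5) + 3*exp(-4*I*pi/5) + 2*exp(2*I*pi/5))*conj(exp(-2*I*pi/5)) + 1*(2 + 2*exp(-2*I*pi/5) + 3*exp(4*I*pi/5) + 3*exp(2*I*pi/5))*conj(exp(2*I*pi/5)) + 1*(2 + 3*exp(-4*I*pi/5) + 2*exp(4*I*pi/5) + 3*exp(2*I*pi/5))*conj(exp(-4*I*pi/5))]
      = (1/5)[(10) + (3 + 2*exp(-4*I*pi/5) + 3*exp(4*I*pi/5) + 2*exp(2*I*pi/5)) + (3 + 3*exp(-2*I*pi/5) + 2*exp(4*I*pi/5) + 2*exp(2*I*pi/5)) + (3 + 2*exp(-2*I*pi/5) + 2*exp(-4*I*pi/5) + 3*exp(2*I*pi/5)) + (3 + 2*exp(-2*I*pi/5) + 3*exp(-4*I*pi/5) + 2*exp(4*I*pi/5))] = 15/5 = 3
  <chi_rho, chi_3> = (1/5)[1*(10)*conj(1) + 1*(2 + 3*exp(-2*I*pi/5) + 2*exp(-4*I*pi/5) + 3*exp(4*I*pi/5))*conj(exp(-4*I*pi/5)) + 1*(2 + 3*exp(-2*I*pi/5) + 3*exp(-4*I*pi/5) + 2*exp(2*I*pi/5))*conj(exp(2*I*pi/5)) + 1*(2 + 2*exp(-2*I*pi/5) + 3*exp(4*I*pi/5) + 3*exp(2*I*pi/5))*conj(exp(-2*I*pi/5)) + 1*(2 + 3*exp(-4*I*pi/5) + 2*exp(4*I*pi/5) + 3*exp(2*I*pi/5))*conj(exp(4*I*pi/5))]
      = (1/5)[(10) + (2 + 3*exp(-2*I*pi/5) + 2*exp(4*I*pi/5) + 3*exp(2*I*pi/5)) + (2 + 2*exp(-2*I*pi/5) + 3*exp(-4*I*pi/5) + 3*exp(4*I*pi/5)) + (2 + 3*exp(-4*I*pi/5) + 3*exp(4*I*pi/5) + 2*exp(2*I*pi/5)) + (2 + 3*exp(-2*I*pi/5) + 2*exp(-4*I*pi/5) + 3*exp(2*I*pi/5))] = 10/5 = 2
  <chi_rho, chi_4> = (1/5)[1*(10)*conj(1) + 1*(2 + 3*exp(-2*I*pi/5) + 2*exp(-4*I*pi/5) + 3*exp(4*I*pi/5))*conj(exp(-2*I*pi/5)) + 1*(2 + 3*exp(-2*I*pi/5) + 3*exp(-4*I*pi/5) + 2*exp(2*I*pi/5))*conj(exp(-4*I*pi/5)) + 1*(2 + 2*exp(-2*I*pi/5) + 3*exp(4*I*pi/5) + 3*exp(2*I*pi/5))*conj(exp(4*I*pi/5)) + 1*(2 + 3*exp(-4*I*pi/5) + 2*exp(4*I*pi/5) + 3*exp(2*I*pi/5))*conj(exp(2*I*pi/5))]
      = (1/5)[(10) + (3 + 2*exp(-2*I*pi/5) + 3*exp(-4*I*pi/5) + 2*exp(2*I*pi/5)) + (3 + 2*exp(-4*I*pi/5) + 2*exp(4*I*pi/5) + 3*exp(2*I*pi/5)) + (3 + 3*exp(-2*I*pi/5) + 2*exp(-4*I*pi/5) + 2*exp(4*I*pi/5)) + (3 + 2*exp(-2*I*pi/5) + 3*exp(4*I*pi/5) + 2*exp(2*I*pi/5))] = 15/5 = 3
(Exp terms are combined using exp(i*s)*conj(exp(i*t)) = exp(i*(s-t)), and sums of them are collapsed using the identity that for every m > 1 the m distinct m-th roots of unity sum to 0, e.g. 1 + exp(2*I*pi/3) + exp(-2*I*pi/3) = 0.)
Dimension check: dim(rho) = sum (mult * dim) = 2*1 + 0*1 + 3*1 + 2*1 + 3*1 = 10 = chi_rho(e) = 10.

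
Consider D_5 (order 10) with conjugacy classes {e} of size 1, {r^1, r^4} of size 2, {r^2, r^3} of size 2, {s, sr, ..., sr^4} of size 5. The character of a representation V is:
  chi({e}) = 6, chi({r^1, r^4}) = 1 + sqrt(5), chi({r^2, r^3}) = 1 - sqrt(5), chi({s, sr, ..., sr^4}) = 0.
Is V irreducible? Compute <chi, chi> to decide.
Not irreducible (reducible): <chi, chi> = 6 > 1.

Derivation: <chi, chi> = (1/|G|) sum_C |C| * |chi(C)|^2 = (1/10)[1*|6|^2 + 2*|1 + sqrt(5)|^2 + 2*|1 - sqrt(5)|^2 + 5*|0|^2]
  = (1/10)[(36) + (4*sqrt(5) + 12) + (12 - 4*sqrt(5)) + (0)] = 60/10 = 6.
A character is irreducible iff <chi, chi> = 1, so this representation is reducible.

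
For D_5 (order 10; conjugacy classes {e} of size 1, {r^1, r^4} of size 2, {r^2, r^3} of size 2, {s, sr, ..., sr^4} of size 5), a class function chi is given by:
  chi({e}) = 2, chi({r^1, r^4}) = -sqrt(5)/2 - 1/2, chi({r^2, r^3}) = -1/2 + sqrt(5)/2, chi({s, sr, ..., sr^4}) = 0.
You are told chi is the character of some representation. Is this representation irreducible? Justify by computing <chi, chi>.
Irreducible: <chi, chi> = 1.

Argument: <chi, chi> = (1/|G|) sum_C |C| * |chi(C)|^2 = (1/10)[1*|2|^2 + 2*|-sqrt(5)/2 - 1/2|^2 + 2*|-1/2 + sqrt(5)/2|^2 + 5*|0|^2]
  = (1/10)[(4) + (sqrt(5) + 3) + (3 - sqrt(5)) + (0)] = 10/10 = 1.
A character is irreducible iff <chi, chi> = 1, so this representation is irreducible.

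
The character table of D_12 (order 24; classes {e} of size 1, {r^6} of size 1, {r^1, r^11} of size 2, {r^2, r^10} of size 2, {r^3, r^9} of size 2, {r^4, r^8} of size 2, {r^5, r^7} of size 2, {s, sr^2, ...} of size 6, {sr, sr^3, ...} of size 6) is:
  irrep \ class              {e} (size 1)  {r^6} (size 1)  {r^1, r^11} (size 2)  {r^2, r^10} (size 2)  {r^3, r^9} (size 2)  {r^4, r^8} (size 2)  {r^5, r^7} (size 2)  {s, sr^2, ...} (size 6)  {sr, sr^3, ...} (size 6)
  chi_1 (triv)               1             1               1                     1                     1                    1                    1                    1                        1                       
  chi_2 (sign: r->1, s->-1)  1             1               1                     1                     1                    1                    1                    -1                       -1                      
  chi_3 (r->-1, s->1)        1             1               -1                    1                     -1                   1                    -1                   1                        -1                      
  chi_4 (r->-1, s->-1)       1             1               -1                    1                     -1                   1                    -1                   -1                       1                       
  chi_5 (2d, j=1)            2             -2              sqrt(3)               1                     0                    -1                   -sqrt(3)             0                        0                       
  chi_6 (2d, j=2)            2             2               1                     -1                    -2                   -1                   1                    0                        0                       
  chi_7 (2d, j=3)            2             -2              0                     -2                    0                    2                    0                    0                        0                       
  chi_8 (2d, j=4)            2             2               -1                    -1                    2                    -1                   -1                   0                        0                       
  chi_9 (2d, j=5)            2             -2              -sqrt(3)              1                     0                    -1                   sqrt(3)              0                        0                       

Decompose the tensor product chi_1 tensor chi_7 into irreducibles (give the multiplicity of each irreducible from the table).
chi_1 tensor chi_7 = chi_7 (all other irreducibles have multiplicity 0).

Reasoning: The character of a tensor product is the pointwise product (chi_1 * chi_7)(C) = chi_1(C) * chi_7(C):
  {e}: (1)*(2), {r^6}: (1)*(-2), {r^1, r^11}: (1)*(0), {r^2, r^10}: (1)*(-2), {r^3, r^9}: (1)*(0), {r^4, r^8}: (1)*(2), {r^5, r^7}: (1)*(0), {s, sr^2, ...}: (1)*(0), {sr, sr^3, ...}: (1)*(0)
so (chi_1 * chi_7) takes values
  {e} -> 2, {r^6} -> -2, {r^1, r^11} -> 0, {r^2, r^10} -> -2, {r^3, r^9} -> 0, {r^4, r^8} -> 2, {r^5, r^7} -> 0, {s, sr^2, ...} -> 0, {sr, sr^3, ...} -> 0.
Now take the inner product of this character with each irreducible chi from the table, <chi_1*chi_7, chi> = (1/24) sum_C |C| (chi_1*chi_7)(C) conj(chi(C)):
  <chi_1*chi_7, chi_1> = (1/24)[1*(2)*conj(1) + 1*(-2)*conj(1) + 2*(0)*conj(1) + 2*(-2)*conj(1) + 2*(0)*conj(1) + 2*(2)*conj(1) + 2*(0)*conj(1) + 6*(0)*conj(1) + 6*(0)*conj(1)]
      = (1/24)[(2) + (-2) + (0) + (-4) + (0) + (4) + (0) + (0) + (0)] = 0/24 = 0
  <chi_1*chi_7, chi_2> = (1/24)[1*(2)*conj(1) + 1*(-2)*conj(1) + 2*(0)*conj(1) + 2*(-2)*conj(1) + 2*(0)*conj(1) + 2*(2)*conj(1) + 2*(0)*conj(1) + 6*(0)*conj(-1) + 6*(0)*conj(-1)]
      = (1/24)[(2) + (-2) + (0) + (-4) + (0) + (4) + (0) + (0) + (0)] = 0/24 = 0
  <chi_1*chi_7, chi_3> = (1/24)[1*(2)*conj(1) + 1*(-2)*conj(1) + 2*(0)*conj(-1) + 2*(-2)*conj(1) + 2*(0)*conj(-1) + 2*(2)*conj(1) + 2*(0)*conj(-1) + 6*(0)*conj(1) + 6*(0)*conj(-1)]
      = (1/24)[(2) + (-2) + (0) + (-4) + (0) + (4) + (0) + (0) + (0)] = 0/24 = 0
  <chi_1*chi_7, chi_4> = (1/24)[1*(2)*conj(1) + 1*(-2)*conj(1) + 2*(0)*conj(-1) + 2*(-2)*conj(1) + 2*(0)*conj(-1) + 2*(2)*conj(1) + 2*(0)*conj(-1) + 6*(0)*conj(-1) + 6*(0)*conj(1)]
      = (1/24)[(2) + (-2) + (0) + (-4) + (0) + (4) + (0) + (0) + (0)] = 0/24 = 0
  <chi_1*chi_7, chi_5> = (1/24)[1*(2)*conj(2) + 1*(-2)*conj(-2) + 2*(0)*conj(sqrt(3)) + 2*(-2)*conj(1) + 2*(0)*conj(0) + 2*(2)*conj(-1) + 2*(0)*conj(-sqrt(3)) + 6*(0)*conj(0) + 6*(0)*conj(0)]
      = (1/24)[(4) + (4) + (0) + (-4) + (0) + (-4) + (0) + (0) + (0)] = 0/24 = 0
  <chi_1*chi_7, chi_6> = (1/24)[1*(2)*conj(2) + 1*(-2)*conj(2) + 2*(0)*conj(1) + 2*(-2)*conj(-1) + 2*(0)*conj(-2) + 2*(2)*conj(-1) + 2*(0)*conj(1) + 6*(0)*conj(0) + 6*(0)*conj(0)]
      = (1/24)[(4) + (-4) + (0) + (4) + (0) + (-4) + (0) + (0) + (0)] = 0/24 = 0
  <chi_1*chi_7, chi_7> = (1/24)[1*(2)*conj(2) + 1*(-2)*conj(-2) + 2*(0)*conj(0) + 2*(-2)*conj(-2) + 2*(0)*conj(0) + 2*(2)*conj(2) + 2*(0)*conj(0) + 6*(0)*conj(0) + 6*(0)*conj(0)]
      = (1/24)[(4) + (4) + (0) + (8) + (0) + (8) + (0) + (0) + (0)] = 24/24 = 1
  <chi_1*chi_7, chi_8> = (1/24)[1*(2)*conj(2) + 1*(-2)*conj(2) + 2*(0)*conj(-1) + 2*(-2)*conj(-1) + 2*(0)*conj(2) + 2*(2)*conj(-1) + 2*(0)*conj(-1) + 6*(0)*conj(0) + 6*(0)*conj(0)]
      = (1/24)[(4) + (-4) + (0) + (4) + (0) + (-4) + (0) + (0) + (0)] = 0/24 = 0
  <chi_1*chi_7, chi_9> = (1/24)[1*(2)*conj(2) + 1*(-2)*conj(-2) + 2*(0)*conj(-sqrt(3)) + 2*(-2)*conj(1) + 2*(0)*conj(0) + 2*(2)*conj(-1) + 2*(0)*conj(sqrt(3)) + 6*(0)*conj(0) + 6*(0)*conj(0)]
      = (1/24)[(4) + (4) + (0) + (-4) + (0) + (-4) + (0) + (0) + (0)] = 0/24 = 0
Hence the multiplicities are chi_7: 1. Dimension check: dim(chi_1)*dim(chi_7) = 1*2 = 2 and sum (mult * dim) = 1*2 = 2.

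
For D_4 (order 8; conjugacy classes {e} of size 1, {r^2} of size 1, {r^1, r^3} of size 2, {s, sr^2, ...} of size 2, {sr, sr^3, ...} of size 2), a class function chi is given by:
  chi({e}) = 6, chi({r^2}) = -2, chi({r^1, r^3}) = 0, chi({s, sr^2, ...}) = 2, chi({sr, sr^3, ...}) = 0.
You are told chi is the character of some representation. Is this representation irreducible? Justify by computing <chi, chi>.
Not irreducible (reducible): <chi, chi> = 6 > 1.

Working: <chi, chi> = (1/|G|) sum_C |C| * |chi(C)|^2 = (1/8)[1*|6|^2 + 1*|-2|^2 + 2*|0|^2 + 2*|2|^2 + 2*|0|^2]
  = (1/8)[(36) + (4) + (0) + (8) + (0)] = 48/8 = 6.
A character is irreducible iff <chi, chi> = 1, so this representation is reducible.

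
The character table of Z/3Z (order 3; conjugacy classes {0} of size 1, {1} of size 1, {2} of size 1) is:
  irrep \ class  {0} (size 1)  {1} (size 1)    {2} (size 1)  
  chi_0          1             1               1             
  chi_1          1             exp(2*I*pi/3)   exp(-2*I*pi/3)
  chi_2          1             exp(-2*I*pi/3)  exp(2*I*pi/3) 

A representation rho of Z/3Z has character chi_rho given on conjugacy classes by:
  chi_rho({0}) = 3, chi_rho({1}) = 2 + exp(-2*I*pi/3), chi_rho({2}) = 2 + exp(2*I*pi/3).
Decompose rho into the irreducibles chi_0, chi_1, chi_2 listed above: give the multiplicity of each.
Multiplicities: chi_0: 2, chi_1: 0, chi_2: 1.

Working: Use <chi_rho, chi> = (1/|G|) sum_C |C| * chi_rho(C) * conj(chi(C)) with |G| = 3 for each irreducible chi in the table:
  <chi_rho, chi_0> = (1/3)[1*(3)*conj(1) + 1*(2 + exp(-2*I*pi/3))*conj(1) + 1*(2 + exp(2*I*pi/3))*conj(1)]
      = (1/3)[(3) + (2 + exp(-2*I*pi/3)) + (2 + exp(2*I*pi/3))] = 6/3 = 2
  <chi_rho, chi_1> = (1/3)[1*(3)*conj(1) + 1*(2 + exp(-2*I*pi/3))*conj(exp(2*I*pi/3)) + 1*(2 + exp(2*I*pi/3))*conj(exp(-2*I*pi/3))]
      = (1/3)[(3) + (2*exp(-2*I*pi/3) + exp(2*I*pi/3)) + (exp(-2*I*pi/3) + 2*exp(2*I*pi/3))] = 0/3 = 0
  <chi_rho, chi_2> = (1/3)[1*(3)*conj(1) + 1*(2 + exp(-2*I*pi/3))*conj(exp(-2*I*pi/3)) + 1*(2 + exp(2*I*pi/3))*conj(exp(2*I*pi/3))]
      = (1/3)[(3) + (1 + 2*exp(2*I*pi/3)) + (1 + 2*exp(-2*I*pi/3))] = 3/3 = 1
(Exp terms are combined using exp(i*s)*conj(exp(i*t)) = exp(i*(s-t)), and sums of them are collapsed using the identity that for every m > 1 the m distinct m-th roots of unity sum to 0, e.g. 1 + exp(2*I*pi/3) + exp(-2*I*pi/3) = 0.)
Dimension check: dim(rho) = sum (mult * dim) = 2*1 + 0*1 + 1*1 = 3 = chi_rho(e) = 3.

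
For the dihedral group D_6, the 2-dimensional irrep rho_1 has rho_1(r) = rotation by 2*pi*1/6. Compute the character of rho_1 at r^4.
chi_{rho_1}(r^4) = 2*cos(2*pi*1*4/6) = -1

Justification: rho_1(r^4) is rotation by angle 2*pi*1*4/6, whose trace is 2*cos(2*pi*1*4/6) = -1.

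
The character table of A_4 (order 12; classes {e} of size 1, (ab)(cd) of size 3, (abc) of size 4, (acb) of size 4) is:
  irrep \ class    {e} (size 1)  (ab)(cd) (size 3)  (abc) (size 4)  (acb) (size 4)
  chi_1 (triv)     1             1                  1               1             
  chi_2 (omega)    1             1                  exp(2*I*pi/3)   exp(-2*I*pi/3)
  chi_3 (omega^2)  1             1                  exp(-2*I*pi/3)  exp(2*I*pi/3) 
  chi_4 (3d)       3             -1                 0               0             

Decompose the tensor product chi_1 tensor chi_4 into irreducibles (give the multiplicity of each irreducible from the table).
chi_1 tensor chi_4 = chi_4 (all other irreducibles have multiplicity 0).

The character of a tensor product is the pointwise product (chi_1 * chi_4)(C) = chi_1(C) * chi_4(C):
  {e}: (1)*(3), (ab)(cd): (1)*(-1), (abc): (1)*(0), (acb): (1)*(0)
so (chi_1 * chi_4) takes values
  {e} -> 3, (ab)(cd) -> -1, (abc) -> 0, (acb) -> 0.
Now take the inner product of this character with each irreducible chi from the table, <chi_1*chi_4, chi> = (1/12) sum_C |C| (chi_1*chi_4)(C) conj(chi(C)):
  <chi_1*chi_4, chi_1> = (1/12)[1*(3)*conj(1) + 3*(-1)*conj(1) + 4*(0)*conj(1) + 4*(0)*conj(1)]
      = (1/12)[(3) + (-3) + (0) + (0)] = 0/12 = 0
  <chi_1*chi_4, chi_2> = (1/12)[1*(3)*conj(1) + 3*(-1)*conj(1) + 4*(0)*conj(exp(2*I*pi/3)) + 4*(0)*conj(exp(-2*I*pi/3))]
      = (1/12)[(3) + (-3) + (0) + (0)] = 0/12 = 0
  <chi_1*chi_4, chi_3> = (1/12)[1*(3)*conj(1) + 3*(-1)*conj(1) + 4*(0)*conj(exp(-2*I*pi/3)) + 4*(0)*conj(exp(2*I*pi/3))]
      = (1/12)[(3) + (-3) + (0) + (0)] = 0/12 = 0
  <chi_1*chi_4, chi_4> = (1/12)[1*(3)*conj(3) + 3*(-1)*conj(-1) + 4*(0)*conj(0) + 4*(0)*conj(0)]
      = (1/12)[(9) + (3) + (0) + (0)] = 12/12 = 1
(Exp terms are combined using exp(i*s)*conj(exp(i*t)) = exp(i*(s-t)), and sums of them are collapsed using the identity that for every m > 1 the m distinct m-th roots of unity sum to 0, e.g. 1 + exp(2*I*pi/3) + exp(-2*I*pi/3) = 0.)
Hence the multiplicities are chi_4: 1. Dimension check: dim(chi_1)*dim(chi_4) = 1*3 = 3 and sum (mult * dim) = 1*3 = 3.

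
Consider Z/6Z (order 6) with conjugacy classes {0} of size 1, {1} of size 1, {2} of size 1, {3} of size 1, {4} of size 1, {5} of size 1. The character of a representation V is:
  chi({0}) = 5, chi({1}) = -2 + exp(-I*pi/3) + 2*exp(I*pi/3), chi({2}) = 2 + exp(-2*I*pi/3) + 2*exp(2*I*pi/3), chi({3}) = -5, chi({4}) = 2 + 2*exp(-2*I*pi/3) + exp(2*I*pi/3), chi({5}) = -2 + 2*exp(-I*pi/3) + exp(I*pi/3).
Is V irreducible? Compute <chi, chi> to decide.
Not irreducible (reducible): <chi, chi> = 9 > 1.

Derivation: <chi, chi> = (1/|G|) sum_C |C| * |chi(C)|^2 = (1/6)[1*|5|^2 + 1*|-2 + exp(-I*pi/3) + 2*exp(I*pi/3)|^2 + 1*|2 + exp(-2*I*pi/3) + 2*exp(2*I*pi/3)|^2 + 1*|-5|^2 + 1*|2 + 2*exp(-2*I*pi/3) + exp(2*I*pi/3)|^2 + 1*|-2 + 2*exp(-I*pi/3) + exp(I*pi/3)|^2]
  = (1/6)[(25) + (1) + (1) + (25) + (1) + (1)] = 54/6 = 9.
(Exp terms are combined using exp(i*s)*conj(exp(i*t)) = exp(i*(s-t)), and sums of them are collapsed using the identity that for every m > 1 the m distinct m-th roots of unity sum to 0, e.g. 1 + exp(2*I*pi/3) + exp(-2*I*pi/3) = 0.)
A character is irreducible iff <chi, chi> = 1, so this representation is reducible.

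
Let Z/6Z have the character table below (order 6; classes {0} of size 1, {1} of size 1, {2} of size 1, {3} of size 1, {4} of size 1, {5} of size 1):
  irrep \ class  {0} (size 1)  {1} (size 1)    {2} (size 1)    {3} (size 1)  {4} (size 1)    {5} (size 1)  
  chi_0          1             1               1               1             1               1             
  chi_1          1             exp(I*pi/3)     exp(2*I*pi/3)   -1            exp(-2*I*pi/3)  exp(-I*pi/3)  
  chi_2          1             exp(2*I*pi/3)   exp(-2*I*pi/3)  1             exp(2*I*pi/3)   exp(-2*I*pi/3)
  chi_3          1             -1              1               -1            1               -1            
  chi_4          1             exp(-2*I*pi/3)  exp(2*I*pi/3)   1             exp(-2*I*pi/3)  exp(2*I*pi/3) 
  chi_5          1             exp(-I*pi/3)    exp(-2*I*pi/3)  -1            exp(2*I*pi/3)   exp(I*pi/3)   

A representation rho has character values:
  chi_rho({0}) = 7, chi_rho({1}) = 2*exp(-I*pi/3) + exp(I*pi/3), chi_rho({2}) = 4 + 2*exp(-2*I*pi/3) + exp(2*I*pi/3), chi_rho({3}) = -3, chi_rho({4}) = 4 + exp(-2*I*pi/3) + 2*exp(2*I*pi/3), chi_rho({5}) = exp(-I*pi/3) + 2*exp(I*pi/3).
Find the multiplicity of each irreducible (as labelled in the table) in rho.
Multiplicities: chi_0: 2, chi_1: 1, chi_2: 0, chi_3: 2, chi_4: 0, chi_5: 2.

Solution. Use <chi_rho, chi> = (1/|G|) sum_C |C| * chi_rho(C) * conj(chi(C)) with |G| = 6 for each irreducible chi in the table:
  <chi_rho, chi_0> = (1/6)[1*(7)*conj(1) + 1*(2*exp(-I*pi/3) + exp(I*pi/3))*conj(1) + 1*(4 + 2*exp(-2*I*pi/3) + exp(2*I*pi/3))*conj(1) + 1*(-3)*conj(1) + 1*(4 + exp(-2*I*pi/3) + 2*exp(2*I*pi/3))*conj(1) + 1*(exp(-I*pi/3) + 2*exp(I*pi/3))*conj(1)]
      = (1/6)[(7) + (2*exp(-I*pi/3) + exp(I*pi/3)) + (4 + 2*exp(-2*I*pi/3) + exp(2*I*pi/3)) + (-3) + (4 + exp(-2*I*pi/3) + 2*exp(2*I*pi/3)) + (exp(-I*pi/3) + 2*exp(I*pi/3))] = 12/6 = 2
  <chi_rho, chi_1> = (1/6)[1*(7)*conj(1) + 1*(2*exp(-I*pi/3) + exp(I*pi/3))*conj(exp(I*pi/3)) + 1*(4 + 2*exp(-2*I*pi/3) + exp(2*I*pi/3))*conj(exp(2*I*pi/3)) + 1*(-3)*conj(-1) + 1*(4 + exp(-2*I*pi/3) + 2*exp(2*I*pi/3))*conj(exp(-2*I*pi/3)) + 1*(exp(-I*pi/3) + 2*exp(I*pi/3))*conj(exp(-I*pi/3))]
      = (1/6)[(7) + (1 + 2*exp(-2*I*pi/3)) + (1 + 4*exp(-2*I*pi/3) + 2*exp(2*I*pi/3)) + (3) + (1 + 2*exp(-2*I*pi/3) + 4*exp(2*I*pi/3)) + (1 + 2*exp(2*I*pi/3))] = 6/6 = 1
  <chi_rho, chi_2> = (1/6)[1*(7)*conj(1) + 1*(2*exp(-I*pi/3) + exp(I*pi/3))*conj(exp(2*I*pi/3)) + 1*(4 + 2*exp(-2*I*pi/3) + exp(2*I*pi/3))*conj(exp(-2*I*pi/3)) + 1*(-3)*conj(1) + 1*(4 + exp(-2*I*pi/3) + 2*exp(2*I*pi/3))*conj(exp(2*I*pi/3)) + 1*(exp(-I*pi/3) + 2*exp(I*pi/3))*conj(exp(-2*I*pi/3))]
      = (1/6)[(7) + (-2 + exp(-I*pi/3)) + (2 + exp(-2*I*pi/3) + 4*exp(2*I*pi/3)) + (-3) + (2 + 4*exp(-2*I*pi/3) + exp(2*I*pi/3)) + (-2 + exp(I*pi/3))] = 0/6 = 0
  <chi_rho, chi_3> = (1/6)[1*(7)*conj(1) + 1*(2*exp(-I*pi/3) + exp(I*pi/3))*conj(-1) + 1*(4 + 2*exp(-2*I*pi/3) + exp(2*I*pi/3))*conj(1) + 1*(-3)*conj(-1) + 1*(4 + exp(-2*I*pi/3) + 2*exp(2*I*pi/3))*conj(1) + 1*(exp(-I*pi/3) + 2*exp(I*pi/3))*conj(-1)]
      = (1/6)[(7) + (-exp(I*pi/3) - 2*exp(-I*pi/3)) + (4 + 2*exp(-2*I*pi/3) + exp(2*I*pi/3)) + (3) + (4 + exp(-2*I*pi/3) + 2*exp(2*I*pi/3)) + (-2*exp(I*pi/3) - exp(-I*pi/3))] = 12/6 = 2
  <chi_rho, chi_4> = (1/6)[1*(7)*conj(1) + 1*(2*exp(-I*pi/3) + exp(I*pi/3))*conj(exp(-2*I*pi/3)) + 1*(4 + 2*exp(-2*I*pi/3) + exp(2*I*pi/3))*conj(exp(2*I*pi/3)) + 1*(-3)*conj(1) + 1*(4 + exp(-2*I*pi/3) + 2*exp(2*I*pi/3))*conj(exp(-2*I*pi/3)) + 1*(exp(-I*pi/3) + 2*exp(I*pi/3))*conj(exp(2*I*pi/3))]
      = (1/6)[(7) + (-1 + 2*exp(I*pi/3)) + (1 + 4*exp(-2*I*pi/3) + 2*exp(2*I*pi/3)) + (-3) + (1 + 2*exp(-2*I*pi/3) + 4*exp(2*I*pi/3)) + (-1 + 2*exp(-I*pi/3))] = 0/6 = 0
  <chi_rho, chi_5> = (1/6)[1*(7)*conj(1) + 1*(2*exp(-I*pi/3) + exp(I*pi/3))*conj(exp(-I*pi/3)) + 1*(4 + 2*exp(-2*I*pi/3) + exp(2*I*pi/3))*conj(exp(-2*I*pi/3)) + 1*(-3)*conj(-1) + 1*(4 + exp(-2*I*pi/3) + 2*exp(2*I*pi/3))*conj(exp(2*I*pi/3)) + 1*(exp(-I*pi/3) + 2*exp(I*pi/3))*conj(exp(I*pi/3))]
      = (1/6)[(7) + (2 + exp(2*I*pi/3)) + (2 + exp(-2*I*pi/3) + 4*exp(2*I*pi/3)) + (3) + (2 + 4*exp(-2*I*pi/3) + exp(2*I*pi/3)) + (2 + exp(-2*I*pi/3))] = 12/6 = 2
(Exp terms are combined using exp(i*s)*conj(exp(i*t)) = exp(i*(s-t)), and sums of them are collapsed using the identity that for every m > 1 the m distinct m-th roots of unity sum to 0, e.g. 1 + exp(2*I*pi/3) + exp(-2*I*pi/3) = 0.)
Dimension check: dim(rho) = sum (mult * dim) = 2*1 + 1*1 + 0*1 + 2*1 + 0*1 + 2*1 = 7 = chi_rho(e) = 7.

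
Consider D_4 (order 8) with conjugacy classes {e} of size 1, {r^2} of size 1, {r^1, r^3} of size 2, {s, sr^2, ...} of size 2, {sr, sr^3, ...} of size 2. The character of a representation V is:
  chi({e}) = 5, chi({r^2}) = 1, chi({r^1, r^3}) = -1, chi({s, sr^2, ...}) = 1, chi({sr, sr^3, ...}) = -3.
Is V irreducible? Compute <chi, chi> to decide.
Not irreducible (reducible): <chi, chi> = 6 > 1.

Explanation: <chi, chi> = (1/|G|) sum_C |C| * |chi(C)|^2 = (1/8)[1*|5|^2 + 1*|1|^2 + 2*|-1|^2 + 2*|1|^2 + 2*|-3|^2]
  = (1/8)[(25) + (1) + (2) + (2) + (18)] = 48/8 = 6.
A character is irreducible iff <chi, chi> = 1, so this representation is reducible.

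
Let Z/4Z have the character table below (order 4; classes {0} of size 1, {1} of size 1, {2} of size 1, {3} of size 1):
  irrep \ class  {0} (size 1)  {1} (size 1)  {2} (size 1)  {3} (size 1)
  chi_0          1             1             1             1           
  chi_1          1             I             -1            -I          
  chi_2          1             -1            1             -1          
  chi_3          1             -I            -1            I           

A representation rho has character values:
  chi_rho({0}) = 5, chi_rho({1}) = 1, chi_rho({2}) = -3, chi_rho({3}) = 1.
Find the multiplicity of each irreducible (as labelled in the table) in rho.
Multiplicities: chi_0: 1, chi_1: 2, chi_2: 0, chi_3: 2.

Use <chi_rho, chi> = (1/|G|) sum_C |C| * chi_rho(C) * conj(chi(C)) with |G| = 4 for each irreducible chi in the table:
  <chi_rho, chi_0> = (1/4)[1*(5)*conj(1) + 1*(1)*conj(1) + 1*(-3)*conj(1) + 1*(1)*conj(1)]
      = (1/4)[(5) + (1) + (-3) + (1)] = 4/4 = 1
  <chi_rho, chi_1> = (1/4)[1*(5)*conj(1) + 1*(1)*conj(I) + 1*(-3)*conj(-1) + 1*(1)*conj(-I)]
      = (1/4)[(5) + (-I) + (3) + (I)] = 8/4 = 2
  <chi_rho, chi_2> = (1/4)[1*(5)*conj(1) + 1*(1)*conj(-1) + 1*(-3)*conj(1) + 1*(1)*conj(-1)]
      = (1/4)[(5) + (-1) + (-3) + (-1)] = 0/4 = 0
  <chi_rho, chi_3> = (1/4)[1*(5)*conj(1) + 1*(1)*conj(-I) + 1*(-3)*conj(-1) + 1*(1)*conj(I)]
      = (1/4)[(5) + (I) + (3) + (-I)] = 8/4 = 2
(Exp terms are combined using exp(i*s)*conj(exp(i*t)) = exp(i*(s-t)), and sums of them are collapsed using the identity that for every m > 1 the m distinct m-th roots of unity sum to 0, e.g. 1 + exp(2*I*pi/3) + exp(-2*I*pi/3) = 0.)
Dimension check: dim(rho) = sum (mult * dim) = 1*1 + 2*1 + 0*1 + 2*1 = 5 = chi_rho(e) = 5.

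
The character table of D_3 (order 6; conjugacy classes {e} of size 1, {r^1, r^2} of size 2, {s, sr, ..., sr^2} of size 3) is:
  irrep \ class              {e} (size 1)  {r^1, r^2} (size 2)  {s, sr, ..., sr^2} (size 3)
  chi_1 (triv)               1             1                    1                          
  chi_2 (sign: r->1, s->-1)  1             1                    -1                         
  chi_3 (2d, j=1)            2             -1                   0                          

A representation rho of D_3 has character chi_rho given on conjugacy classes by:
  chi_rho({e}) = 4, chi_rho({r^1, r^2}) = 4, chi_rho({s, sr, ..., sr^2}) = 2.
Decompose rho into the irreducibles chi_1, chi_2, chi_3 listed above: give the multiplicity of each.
Multiplicities: chi_1: 3, chi_2: 1, chi_3: 0.

Why: Use <chi_rho, chi> = (1/|G|) sum_C |C| * chi_rho(C) * conj(chi(C)) with |G| = 6 for each irreducible chi in the table:
  <chi_rho, chi_1> = (1/6)[1*(4)*conj(1) + 2*(4)*conj(1) + 3*(2)*conj(1)]
      = (1/6)[(4) + (8) + (6)] = 18/6 = 3
  <chi_rho, chi_2> = (1/6)[1*(4)*conj(1) + 2*(4)*conj(1) + 3*(2)*conj(-1)]
      = (1/6)[(4) + (8) + (-6)] = 6/6 = 1
  <chi_rho, chi_3> = (1/6)[1*(4)*conj(2) + 2*(4)*conj(-1) + 3*(2)*conj(0)]
      = (1/6)[(8) + (-8) + (0)] = 0/6 = 0
Dimension check: dim(rho) = sum (mult * dim) = 3*1 + 1*1 + 0*2 = 4 = chi_rho(e) = 4.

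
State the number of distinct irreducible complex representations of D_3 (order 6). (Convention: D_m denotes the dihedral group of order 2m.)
3

Explanation: The number of irreducible complex representations of a finite group equals its number of conjugacy classes. D_3 has 3 conjugacy classes ((n+3)/2 for n odd), so D_3 (order 6) has exactly 3 irreducible complex representations.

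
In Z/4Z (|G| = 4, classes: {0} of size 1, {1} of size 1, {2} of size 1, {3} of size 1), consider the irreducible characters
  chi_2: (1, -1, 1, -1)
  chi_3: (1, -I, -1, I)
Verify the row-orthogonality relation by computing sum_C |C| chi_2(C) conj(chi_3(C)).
Sum = 0; so <chi_2, chi_3> = 0 (distinct irreducibles are orthogonal).

Working: Compute term by term over conjugacy classes (|C| * chi_2(C) * conj(chi_3(C))):
  1*(1)*conj(1) + 1*(-1)*conj(-I) + 1*(1)*conj(-1) + 1*(-1)*conj(I)
  = (1) + (-I) + (-1) + (I)
  = 0.
(Exp terms are combined using exp(i*s)*conj(exp(i*t)) = exp(i*(s-t)), and sums of them are collapsed using the identity that for every m > 1 the m distinct m-th roots of unity sum to 0, e.g. 1 + exp(2*I*pi/3) + exp(-2*I*pi/3) = 0.)
Dividing by |G| = 4 gives 0/4 = 0, matching the row-orthogonality relation <chi_2, chi_3> = [chi_2 = chi_3].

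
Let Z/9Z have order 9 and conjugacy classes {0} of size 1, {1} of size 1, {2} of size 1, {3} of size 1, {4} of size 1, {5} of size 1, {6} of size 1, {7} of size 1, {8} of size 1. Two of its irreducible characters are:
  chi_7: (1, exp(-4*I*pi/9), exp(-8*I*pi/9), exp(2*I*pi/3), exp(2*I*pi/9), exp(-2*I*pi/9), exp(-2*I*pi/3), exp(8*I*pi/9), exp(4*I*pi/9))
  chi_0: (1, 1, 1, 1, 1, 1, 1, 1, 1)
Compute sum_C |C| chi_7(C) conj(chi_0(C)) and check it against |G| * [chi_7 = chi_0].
Sum = 0; so <chi_7, chi_0> = 0 (distinct irreducibles are orthogonal).

Argument: Compute term by term over conjugacy classes (|C| * chi_7(C) * conj(chi_0(C))):
  1*(1)*conj(1) + 1*(exp(-4*I*pi/9))*conj(1) + 1*(exp(-8*I*pi/9))*conj(1) + 1*(exp(2*I*pi/3))*conj(1) + 1*(exp(2*I*pi/9))*conj(1) + 1*(exp(-2*I*pi/9))*conj(1) + 1*(exp(-2*I*pi/3))*conj(1) + 1*(exp(8*I*pi/9))*conj(1) + 1*(exp(4*I*pi/9))*conj(1)
  = (1) + (exp(-4*I*pi/9)) + (exp(-8*I*pi/9)) + (exp(2*I*pi/3)) + (exp(2*I*pi/9)) + (exp(-2*I*pi/9)) + (exp(-2*I*pi/3)) + (exp(8*I*pi/9)) + (exp(4*I*pi/9))
  = 0.
(Exp terms are combined using exp(i*s)*conj(exp(i*t)) = exp(i*(s-t)), and sums of them are collapsed using the identity that for every m > 1 the m distinct m-th roots of unity sum to 0, e.g. 1 + exp(2*I*pi/3) + exp(-2*I*pi/3) = 0.)
Dividing by |G| = 9 gives 0/9 = 0, matching the row-orthogonality relation <chi_7, chi_0> = [chi_7 = chi_0].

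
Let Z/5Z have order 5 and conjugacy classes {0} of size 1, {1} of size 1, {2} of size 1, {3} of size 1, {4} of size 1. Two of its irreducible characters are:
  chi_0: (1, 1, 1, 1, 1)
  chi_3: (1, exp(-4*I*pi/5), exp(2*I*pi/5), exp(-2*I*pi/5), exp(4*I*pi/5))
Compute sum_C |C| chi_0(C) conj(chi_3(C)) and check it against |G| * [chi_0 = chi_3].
Sum = 0; so <chi_0, chi_3> = 0 (distinct irreducibles are orthogonal).

Proof sketch: Compute term by term over conjugacy classes (|C| * chi_0(C) * conj(chi_3(C))):
  1*(1)*conj(1) + 1*(1)*conj(exp(-4*I*pi/5)) + 1*(1)*conj(exp(2*I*pi/5)) + 1*(1)*conj(exp(-2*I*pi/5)) + 1*(1)*conj(exp(4*I*pi/5))
  = (1) + (exp(4*I*pi/5)) + (exp(-2*I*pi/5)) + (exp(2*I*pi/5)) + (exp(-4*I*pi/5))
  = 0.
(Exp terms are combined using exp(i*s)*conj(exp(i*t)) = exp(i*(s-t)), and sums of them are collapsed using the identity that for every m > 1 the m distinct m-th roots of unity sum to 0, e.g. 1 + exp(2*I*pi/3) + exp(-2*I*pi/3) = 0.)
Dividing by |G| = 5 gives 0/5 = 0, matching the row-orthogonality relation <chi_0, chi_3> = [chi_0 = chi_3].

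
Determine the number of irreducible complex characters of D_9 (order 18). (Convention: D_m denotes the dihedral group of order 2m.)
6

Justification: The number of irreducible complex representations of a finite group equals its number of conjugacy classes. D_9 has 6 conjugacy classes ((n+3)/2 for n odd), so D_9 (order 18) has exactly 6 irreducible complex representations.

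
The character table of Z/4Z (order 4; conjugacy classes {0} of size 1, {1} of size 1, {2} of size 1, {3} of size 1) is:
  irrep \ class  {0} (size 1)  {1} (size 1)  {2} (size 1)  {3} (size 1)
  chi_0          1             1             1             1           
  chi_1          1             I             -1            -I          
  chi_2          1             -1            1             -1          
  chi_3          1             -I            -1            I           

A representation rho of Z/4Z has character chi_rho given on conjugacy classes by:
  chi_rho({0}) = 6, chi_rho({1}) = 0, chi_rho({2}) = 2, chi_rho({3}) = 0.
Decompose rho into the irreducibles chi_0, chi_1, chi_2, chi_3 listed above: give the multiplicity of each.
Multiplicities: chi_0: 2, chi_1: 1, chi_2: 2, chi_3: 1.

Proof sketch: Use <chi_rho, chi> = (1/|G|) sum_C |C| * chi_rho(C) * conj(chi(C)) with |G| = 4 for each irreducible chi in the table:
  <chi_rho, chi_0> = (1/4)[1*(6)*conj(1) + 1*(0)*conj(1) + 1*(2)*conj(1) + 1*(0)*conj(1)]
      = (1/4)[(6) + (0) + (2) + (0)] = 8/4 = 2
  <chi_rho, chi_1> = (1/4)[1*(6)*conj(1) + 1*(0)*conj(I) + 1*(2)*conj(-1) + 1*(0)*conj(-I)]
      = (1/4)[(6) + (0) + (-2) + (0)] = 4/4 = 1
  <chi_rho, chi_2> = (1/4)[1*(6)*conj(1) + 1*(0)*conj(-1) + 1*(2)*conj(1) + 1*(0)*conj(-1)]
      = (1/4)[(6) + (0) + (2) + (0)] = 8/4 = 2
  <chi_rho, chi_3> = (1/4)[1*(6)*conj(1) + 1*(0)*conj(-I) + 1*(2)*conj(-1) + 1*(0)*conj(I)]
      = (1/4)[(6) + (0) + (-2) + (0)] = 4/4 = 1
(Exp terms are combined using exp(i*s)*conj(exp(i*t)) = exp(i*(s-t)), and sums of them are collapsed using the identity that for every m > 1 the m distinct m-th roots of unity sum to 0, e.g. 1 + exp(2*I*pi/3) + exp(-2*I*pi/3) = 0.)
Dimension check: dim(rho) = sum (mult * dim) = 2*1 + 1*1 + 2*1 + 1*1 = 6 = chi_rho(e) = 6.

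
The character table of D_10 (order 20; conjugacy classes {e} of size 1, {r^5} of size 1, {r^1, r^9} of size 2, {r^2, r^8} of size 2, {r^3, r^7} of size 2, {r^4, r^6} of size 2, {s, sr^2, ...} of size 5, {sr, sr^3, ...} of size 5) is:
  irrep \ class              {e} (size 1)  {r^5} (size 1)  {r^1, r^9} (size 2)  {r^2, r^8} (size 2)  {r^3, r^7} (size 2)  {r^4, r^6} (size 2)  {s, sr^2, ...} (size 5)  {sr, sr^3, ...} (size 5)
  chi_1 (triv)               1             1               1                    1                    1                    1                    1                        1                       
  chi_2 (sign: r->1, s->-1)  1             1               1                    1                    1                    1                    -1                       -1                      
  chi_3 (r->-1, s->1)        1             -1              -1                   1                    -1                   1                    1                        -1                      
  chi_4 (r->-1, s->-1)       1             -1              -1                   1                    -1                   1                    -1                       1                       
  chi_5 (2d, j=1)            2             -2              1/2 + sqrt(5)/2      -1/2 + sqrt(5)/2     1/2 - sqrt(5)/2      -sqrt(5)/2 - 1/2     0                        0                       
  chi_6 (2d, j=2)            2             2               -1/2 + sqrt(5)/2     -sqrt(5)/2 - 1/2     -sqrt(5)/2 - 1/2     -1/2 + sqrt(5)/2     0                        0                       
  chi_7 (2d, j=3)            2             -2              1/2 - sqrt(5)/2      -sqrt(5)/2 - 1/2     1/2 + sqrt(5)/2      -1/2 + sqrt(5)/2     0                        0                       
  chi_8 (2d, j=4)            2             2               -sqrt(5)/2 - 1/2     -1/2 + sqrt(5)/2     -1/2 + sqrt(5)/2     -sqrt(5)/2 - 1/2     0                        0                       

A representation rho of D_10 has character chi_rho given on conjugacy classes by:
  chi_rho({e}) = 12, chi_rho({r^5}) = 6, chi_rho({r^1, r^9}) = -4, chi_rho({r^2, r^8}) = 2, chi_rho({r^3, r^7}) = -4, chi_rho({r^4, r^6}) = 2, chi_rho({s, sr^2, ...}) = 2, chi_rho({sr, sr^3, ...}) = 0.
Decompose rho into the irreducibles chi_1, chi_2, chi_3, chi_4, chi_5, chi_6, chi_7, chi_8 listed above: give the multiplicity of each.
Multiplicities: chi_1: 1, chi_2: 0, chi_3: 2, chi_4: 1, chi_5: 0, chi_6: 2, chi_7: 0, chi_8: 2.

Argument: Use <chi_rho, chi> = (1/|G|) sum_C |C| * chi_rho(C) * conj(chi(C)) with |G| = 20 for each irreducible chi in the table:
  <chi_rho, chi_1> = (1/20)[1*(12)*conj(1) + 1*(6)*conj(1) + 2*(-4)*conj(1) + 2*(2)*conj(1) + 2*(-4)*conj(1) + 2*(2)*conj(1) + 5*(2)*conj(1) + 5*(0)*conj(1)]
      = (1/20)[(12) + (6) + (-8) + (4) + (-8) + (4) + (10) + (0)] = 20/20 = 1
  <chi_rho, chi_2> = (1/20)[1*(12)*conj(1) + 1*(6)*conj(1) + 2*(-4)*conj(1) + 2*(2)*conj(1) + 2*(-4)*conj(1) + 2*(2)*conj(1) + 5*(2)*conj(-1) + 5*(0)*conj(-1)]
      = (1/20)[(12) + (6) + (-8) + (4) + (-8) + (4) + (-10) + (0)] = 0/20 = 0
  <chi_rho, chi_3> = (1/20)[1*(12)*conj(1) + 1*(6)*conj(-1) + 2*(-4)*conj(-1) + 2*(2)*conj(1) + 2*(-4)*conj(-1) + 2*(2)*conj(1) + 5*(2)*conj(1) + 5*(0)*conj(-1)]
      = (1/20)[(12) + (-6) + (8) + (4) + (8) + (4) + (10) + (0)] = 40/20 = 2
  <chi_rho, chi_4> = (1/20)[1*(12)*conj(1) + 1*(6)*conj(-1) + 2*(-4)*conj(-1) + 2*(2)*conj(1) + 2*(-4)*conj(-1) + 2*(2)*conj(1) + 5*(2)*conj(-1) + 5*(0)*conj(1)]
      = (1/20)[(12) + (-6) + (8) + (4) + (8) + (4) + (-10) + (0)] = 20/20 = 1
  <chi_rho, chi_5> = (1/20)[1*(12)*conj(2) + 1*(6)*conj(-2) + 2*(-4)*conj(1/2 + sqrt(5)/2) + 2*(2)*conj(-1/2 + sqrt(5)/2) + 2*(-4)*conj(1/2 - sqrt(5)/2) + 2*(2)*conj(-sqrt(5)/2 - 1/2) + 5*(2)*conj(0) + 5*(0)*conj(0)]
      = (1/20)[(24) + (-12) + (-4*sqrt(5) - 4) + (-2 + 2*sqrt(5)) + (-4 + 4*sqrt(5)) + (-2*sqrt(5) - 2) + (0) + (0)] = 0/20 = 0
  <chi_rho, chi_6> = (1/20)[1*(12)*conj(2) + 1*(6)*conj(2) + 2*(-4)*conj(-1/2 + sqrt(5)/2) + 2*(2)*conj(-sqrt(5)/2 - 1/2) + 2*(-4)*conj(-sqrt(5)/2 - 1/2) + 2*(2)*conj(-1/2 + sqrt(5)/2) + 5*(2)*conj(0) + 5*(0)*conj(0)]
      = (1/20)[(24) + (12) + (4 - 4*sqrt(5)) + (-2*sqrt(5) - 2) + (4 + 4*sqrt(5)) + (-2 + 2*sqrt(5)) + (0) + (0)] = 40/20 = 2
  <chi_rho, chi_7> = (1/20)[1*(12)*conj(2) + 1*(6)*conj(-2) + 2*(-4)*conj(1/2 - sqrt(5)/2) + 2*(2)*conj(-sqrt(5)/2 - 1/2) + 2*(-4)*conj(1/2 + sqrt(5)/2) + 2*(2)*conj(-1/2 + sqrt(5)/2) + 5*(2)*conj(0) + 5*(0)*conj(0)]
      = (1/20)[(24) + (-12) + (-4 + 4*sqrt(5)) + (-2*sqrt(5) - 2) + (-4*sqrt(5) - 4) + (-2 + 2*sqrt(5)) + (0) + (0)] = 0/20 = 0
  <chi_rho, chi_8> = (1/20)[1*(12)*conj(2) + 1*(6)*conj(2) + 2*(-4)*conj(-sqrt(5)/2 - 1/2) + 2*(2)*conj(-1/2 + sqrt(5)/2) + 2*(-4)*conj(-1/2 + sqrt(5)/2) + 2*(2)*conj(-sqrt(5)/2 - 1/2) + 5*(2)*conj(0) + 5*(0)*conj(0)]
      = (1/20)[(24) + (12) + (4 + 4*sqrt(5)) + (-2 + 2*sqrt(5)) + (4 - 4*sqrt(5)) + (-2*sqrt(5) - 2) + (0) + (0)] = 40/20 = 2
Dimension check: dim(rho) = sum (mult * dim) = 1*1 + 0*1 + 2*1 + 1*1 + 0*2 + 2*2 + 0*2 + 2*2 = 12 = chi_rho(e) = 12.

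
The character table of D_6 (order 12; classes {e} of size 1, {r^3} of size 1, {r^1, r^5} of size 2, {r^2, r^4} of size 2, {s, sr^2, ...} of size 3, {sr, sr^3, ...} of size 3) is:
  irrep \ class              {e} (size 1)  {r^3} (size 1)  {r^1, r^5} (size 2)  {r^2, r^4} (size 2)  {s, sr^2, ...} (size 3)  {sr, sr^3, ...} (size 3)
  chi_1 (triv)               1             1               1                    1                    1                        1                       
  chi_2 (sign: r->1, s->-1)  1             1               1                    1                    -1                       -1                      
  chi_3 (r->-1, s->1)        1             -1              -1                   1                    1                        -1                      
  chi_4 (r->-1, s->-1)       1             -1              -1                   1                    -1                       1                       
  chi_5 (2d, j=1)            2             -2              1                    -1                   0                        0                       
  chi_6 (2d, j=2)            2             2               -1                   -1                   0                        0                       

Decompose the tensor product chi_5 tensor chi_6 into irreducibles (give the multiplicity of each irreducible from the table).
chi_5 tensor chi_6 = chi_3 + chi_4 + chi_5 (all other irreducibles have multiplicity 0).

Derivation: The character of a tensor product is the pointwise product (chi_5 * chi_6)(C) = chi_5(C) * chi_6(C):
  {e}: (2)*(2), {r^3}: (-2)*(2), {r^1, r^5}: (1)*(-1), {r^2, r^4}: (-1)*(-1), {s, sr^2, ...}: (0)*(0), {sr, sr^3, ...}: (0)*(0)
so (chi_5 * chi_6) takes values
  {e} -> 4, {r^3} -> -4, {r^1, r^5} -> -1, {r^2, r^4} -> 1, {s, sr^2, ...} -> 0, {sr, sr^3, ...} -> 0.
Now take the inner product of this character with each irreducible chi from the table, <chi_5*chi_6, chi> = (1/12) sum_C |C| (chi_5*chi_6)(C) conj(chi(C)):
  <chi_5*chi_6, chi_1> = (1/12)[1*(4)*conj(1) + 1*(-4)*conj(1) + 2*(-1)*conj(1) + 2*(1)*conj(1) + 3*(0)*conj(1) + 3*(0)*conj(1)]
      = (1/12)[(4) + (-4) + (-2) + (2) + (0) + (0)] = 0/12 = 0
  <chi_5*chi_6, chi_2> = (1/12)[1*(4)*conj(1) + 1*(-4)*conj(1) + 2*(-1)*conj(1) + 2*(1)*conj(1) + 3*(0)*conj(-1) + 3*(0)*conj(-1)]
      = (1/12)[(4) + (-4) + (-2) + (2) + (0) + (0)] = 0/12 = 0
  <chi_5*chi_6, chi_3> = (1/12)[1*(4)*conj(1) + 1*(-4)*conj(-1) + 2*(-1)*conj(-1) + 2*(1)*conj(1) + 3*(0)*conj(1) + 3*(0)*conj(-1)]
      = (1/12)[(4) + (4) + (2) + (2) + (0) + (0)] = 12/12 = 1
  <chi_5*chi_6, chi_4> = (1/12)[1*(4)*conj(1) + 1*(-4)*conj(-1) + 2*(-1)*conj(-1) + 2*(1)*conj(1) + 3*(0)*conj(-1) + 3*(0)*conj(1)]
      = (1/12)[(4) + (4) + (2) + (2) + (0) + (0)] = 12/12 = 1
  <chi_5*chi_6, chi_5> = (1/12)[1*(4)*conj(2) + 1*(-4)*conj(-2) + 2*(-1)*conj(1) + 2*(1)*conj(-1) + 3*(0)*conj(0) + 3*(0)*conj(0)]
      = (1/12)[(8) + (8) + (-2) + (-2) + (0) + (0)] = 12/12 = 1
  <chi_5*chi_6, chi_6> = (1/12)[1*(4)*conj(2) + 1*(-4)*conj(2) + 2*(-1)*conj(-1) + 2*(1)*conj(-1) + 3*(0)*conj(0) + 3*(0)*conj(0)]
      = (1/12)[(8) + (-8) + (2) + (-2) + (0) + (0)] = 0/12 = 0
Hence the multiplicities are chi_3: 1, chi_4: 1, chi_5: 1. Dimension check: dim(chi_5)*dim(chi_6) = 2*2 = 4 and sum (mult * dim) = 1*1 + 1*1 + 1*2 = 4.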